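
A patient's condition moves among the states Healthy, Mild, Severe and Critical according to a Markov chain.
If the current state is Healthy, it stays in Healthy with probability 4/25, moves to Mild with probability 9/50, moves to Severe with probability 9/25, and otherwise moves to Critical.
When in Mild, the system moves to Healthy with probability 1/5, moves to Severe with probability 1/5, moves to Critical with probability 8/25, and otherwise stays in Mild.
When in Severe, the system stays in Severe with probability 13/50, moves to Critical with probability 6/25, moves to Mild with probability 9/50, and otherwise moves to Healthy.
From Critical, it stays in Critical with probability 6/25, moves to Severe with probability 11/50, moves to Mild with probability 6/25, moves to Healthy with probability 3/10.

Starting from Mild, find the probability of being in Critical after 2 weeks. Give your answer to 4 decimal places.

0.2744

Propagate the distribution vector 2 weeks from Mild.
After 0 weeks: (0.0000, 1.0000, 0.0000, 0.0000)
After 1 week: (0.2000, 0.2800, 0.2000, 0.3200)
After 2 weeks: (0.2480, 0.2272, 0.2504, 0.2744)
P(in Critical after 2 weeks) = 0.2744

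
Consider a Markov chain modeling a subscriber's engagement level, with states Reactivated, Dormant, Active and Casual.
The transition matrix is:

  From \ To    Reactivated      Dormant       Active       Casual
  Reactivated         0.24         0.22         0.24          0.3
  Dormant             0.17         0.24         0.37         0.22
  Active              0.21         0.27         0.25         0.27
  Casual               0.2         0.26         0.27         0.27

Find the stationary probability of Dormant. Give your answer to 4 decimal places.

0.2497

Let the stationary distribution be π with π = πP and π_1 + π_2 + π_3 + π_4 = 1.
π_1 = 0.24·π_1 + 0.17·π_2 + 0.21·π_3 + 0.2·π_4
π_2 = 0.22·π_1 + 0.24·π_2 + 0.27·π_3 + 0.26·π_4
π_3 = 0.24·π_1 + 0.37·π_2 + 0.25·π_3 + 0.27·π_4
Solving with the normalization constraint gives π = (0.2035, 0.2497, 0.2832, 0.2636).
So the stationary probability of Dormant is 0.2497.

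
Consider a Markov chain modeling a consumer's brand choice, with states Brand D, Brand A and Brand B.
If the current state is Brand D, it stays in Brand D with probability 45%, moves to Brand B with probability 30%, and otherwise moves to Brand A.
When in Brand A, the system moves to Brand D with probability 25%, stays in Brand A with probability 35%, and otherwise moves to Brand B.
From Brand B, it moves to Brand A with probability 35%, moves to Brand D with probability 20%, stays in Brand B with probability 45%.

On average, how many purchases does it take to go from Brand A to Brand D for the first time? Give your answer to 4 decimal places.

4.3678

Let t(s) be the expected number of purchases to first reach Brand D from state s, with t(Brand D) = 0. Conditioning on the first purchase:
t(Brand A) = 1 + 0.35·t(Brand A) + 0.4·t(Brand B)
t(Brand B) = 1 + 0.35·t(Brand A) + 0.45·t(Brand B)
Solving: t(Brand A) = 4.3678, t(Brand B) = 4.5977.
Expected purchases from Brand A to Brand D: 4.3678.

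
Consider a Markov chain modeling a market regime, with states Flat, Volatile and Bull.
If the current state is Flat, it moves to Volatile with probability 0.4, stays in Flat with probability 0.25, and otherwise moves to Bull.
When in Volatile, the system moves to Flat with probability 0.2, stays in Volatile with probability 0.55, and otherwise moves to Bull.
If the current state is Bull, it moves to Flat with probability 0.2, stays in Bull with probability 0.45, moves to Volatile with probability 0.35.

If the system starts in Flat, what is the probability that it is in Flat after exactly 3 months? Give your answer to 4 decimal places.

0.2106

Propagate the distribution vector 3 months from Flat.
After 0 months: (1.0000, 0.0000, 0.0000)
After 1 month: (0.2500, 0.4000, 0.3500)
After 2 months: (0.2125, 0.4425, 0.3450)
After 3 months: (0.2106, 0.4491, 0.3403)
P(in Flat after 3 months) = 0.2106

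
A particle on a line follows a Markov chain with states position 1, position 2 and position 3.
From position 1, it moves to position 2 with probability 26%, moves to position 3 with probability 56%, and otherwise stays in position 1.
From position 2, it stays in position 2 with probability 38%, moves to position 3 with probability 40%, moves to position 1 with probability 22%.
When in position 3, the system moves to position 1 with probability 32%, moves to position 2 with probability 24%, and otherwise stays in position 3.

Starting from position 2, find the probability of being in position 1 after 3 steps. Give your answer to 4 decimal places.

0.2551

Propagate the distribution vector 3 steps from position 2.
After 0 steps: (0.0000, 1.0000, 0.0000)
After 1 step: (0.2200, 0.3800, 0.4000)
After 2 steps: (0.2512, 0.2976, 0.4512)
After 3 steps: (0.2551, 0.2867, 0.4582)
P(in position 1 after 3 steps) = 0.2551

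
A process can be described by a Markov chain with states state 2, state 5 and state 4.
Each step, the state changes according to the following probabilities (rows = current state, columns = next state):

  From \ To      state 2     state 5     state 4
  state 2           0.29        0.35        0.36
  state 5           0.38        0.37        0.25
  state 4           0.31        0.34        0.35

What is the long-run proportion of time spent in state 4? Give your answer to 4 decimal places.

Let the stationary distribution be π with π = πP and π_1 + π_2 + π_3 = 1.
π_1 = 0.29·π_1 + 0.38·π_2 + 0.31·π_3
π_2 = 0.35·π_1 + 0.37·π_2 + 0.34·π_3
Solving with the normalization constraint gives π = (0.3282, 0.3539, 0.3179).
So the stationary probability of state 4 is 0.3179.

0.3179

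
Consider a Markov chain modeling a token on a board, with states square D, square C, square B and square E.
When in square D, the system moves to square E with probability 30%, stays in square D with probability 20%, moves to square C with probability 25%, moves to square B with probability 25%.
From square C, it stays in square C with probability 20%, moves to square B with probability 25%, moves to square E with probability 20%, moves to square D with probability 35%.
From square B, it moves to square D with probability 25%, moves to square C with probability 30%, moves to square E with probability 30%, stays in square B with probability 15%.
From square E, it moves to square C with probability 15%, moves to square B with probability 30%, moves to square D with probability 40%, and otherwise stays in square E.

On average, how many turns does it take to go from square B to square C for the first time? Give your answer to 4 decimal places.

4.0469

Let t(s) be the expected number of turns to first reach square C from state s, with t(square C) = 0. Conditioning on the first turn:
t(square D) = 1 + 0.2·t(square D) + 0.25·t(square B) + 0.3·t(square E)
t(square B) = 1 + 0.25·t(square D) + 0.15·t(square B) + 0.3·t(square E)
t(square E) = 1 + 0.4·t(square D) + 0.3·t(square B) + 0.15·t(square E)
Solving: t(square D) = 4.2396, t(square B) = 4.0469, t(square E) = 4.5999.
Expected turns from square B to square C: 4.0469.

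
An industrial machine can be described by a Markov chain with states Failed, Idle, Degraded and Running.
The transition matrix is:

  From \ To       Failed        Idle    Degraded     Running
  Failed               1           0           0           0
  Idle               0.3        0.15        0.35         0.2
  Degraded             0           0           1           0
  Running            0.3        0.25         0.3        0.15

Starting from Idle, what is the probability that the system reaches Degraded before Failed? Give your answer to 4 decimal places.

Let h(s) be the probability of absorption at Degraded starting from transient state s. Then h(Degraded) = 1 and h(Failed) = 0. By first-step analysis:
h(Idle) = 0.3·0 + 0.15·h(Idle) + 0.35·1 + 0.2·h(Running)
h(Running) = 0.3·0 + 0.25·h(Idle) + 0.3·1 + 0.15·h(Running)
Solving: h(Idle) = 0.5316, h(Running) = 0.5093.
Starting from Idle, the probability is 0.5316.

0.5316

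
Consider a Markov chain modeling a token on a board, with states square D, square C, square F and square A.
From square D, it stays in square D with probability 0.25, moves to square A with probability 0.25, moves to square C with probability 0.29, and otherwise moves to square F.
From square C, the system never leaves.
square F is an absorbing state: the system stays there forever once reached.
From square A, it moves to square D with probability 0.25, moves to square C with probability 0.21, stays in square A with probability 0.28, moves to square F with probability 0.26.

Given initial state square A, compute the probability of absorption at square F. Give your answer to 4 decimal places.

Let h(s) be the probability of absorption at square F starting from transient state s. Then h(square F) = 1 and h(square C) = 0. By first-step analysis:
h(square D) = 0.25·h(square D) + 0.29·0 + 0.21·1 + 0.25·h(square A)
h(square A) = 0.25·h(square D) + 0.21·0 + 0.26·1 + 0.28·h(square A)
Solving: h(square D) = 0.4528, h(square A) = 0.5183.
Starting from square A, the probability is 0.5183.

0.5183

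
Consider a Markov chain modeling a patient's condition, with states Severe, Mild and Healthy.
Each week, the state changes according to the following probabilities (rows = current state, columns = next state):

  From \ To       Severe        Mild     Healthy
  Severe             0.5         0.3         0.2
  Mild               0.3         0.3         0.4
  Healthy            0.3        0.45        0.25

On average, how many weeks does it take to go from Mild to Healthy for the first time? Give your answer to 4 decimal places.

3.0769

Let t(s) be the expected number of weeks to first reach Healthy from state s, with t(Healthy) = 0. Conditioning on the first week:
t(Severe) = 1 + 0.5·t(Severe) + 0.3·t(Mild)
t(Mild) = 1 + 0.3·t(Severe) + 0.3·t(Mild)
Solving: t(Severe) = 3.8462, t(Mild) = 3.0769.
Expected weeks from Mild to Healthy: 3.0769.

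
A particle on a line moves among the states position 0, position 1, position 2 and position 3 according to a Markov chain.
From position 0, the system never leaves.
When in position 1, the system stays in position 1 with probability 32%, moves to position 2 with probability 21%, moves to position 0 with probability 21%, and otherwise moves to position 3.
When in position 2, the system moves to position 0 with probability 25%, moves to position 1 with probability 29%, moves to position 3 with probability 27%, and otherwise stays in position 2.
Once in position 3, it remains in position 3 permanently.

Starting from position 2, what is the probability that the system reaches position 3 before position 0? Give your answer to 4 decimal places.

0.5287

Let h(s) be the probability of absorption at position 3 starting from transient state s. Then h(position 3) = 1 and h(position 0) = 0. By first-step analysis:
h(position 1) = 0.21·0 + 0.32·h(position 1) + 0.21·h(position 2) + 0.26·1
h(position 2) = 0.25·0 + 0.29·h(position 1) + 0.19·h(position 2) + 0.27·1
Solving: h(position 1) = 0.5456, h(position 2) = 0.5287.
Starting from position 2, the probability is 0.5287.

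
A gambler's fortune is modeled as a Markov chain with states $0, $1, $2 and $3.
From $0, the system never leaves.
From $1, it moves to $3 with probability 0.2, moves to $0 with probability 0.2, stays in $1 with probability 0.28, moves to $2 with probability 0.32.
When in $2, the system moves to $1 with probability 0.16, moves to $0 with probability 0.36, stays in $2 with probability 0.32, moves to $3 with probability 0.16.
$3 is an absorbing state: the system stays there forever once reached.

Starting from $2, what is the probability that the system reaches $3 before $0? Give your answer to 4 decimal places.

Let h(s) be the probability of absorption at $3 starting from transient state s. Then h($3) = 1 and h($0) = 0. By first-step analysis:
h($1) = 0.2·0 + 0.28·h($1) + 0.32·h($2) + 0.2·1
h($2) = 0.36·0 + 0.16·h($1) + 0.32·h($2) + 0.16·1
Solving: h($1) = 0.4270, h($2) = 0.3358.
Starting from $2, the probability is 0.3358.

0.3358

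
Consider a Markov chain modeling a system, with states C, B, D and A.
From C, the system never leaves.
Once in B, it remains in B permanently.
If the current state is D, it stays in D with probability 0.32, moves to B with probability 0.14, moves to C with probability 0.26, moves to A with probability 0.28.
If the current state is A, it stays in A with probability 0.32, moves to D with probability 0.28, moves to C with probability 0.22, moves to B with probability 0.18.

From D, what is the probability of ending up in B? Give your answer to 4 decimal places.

Let h(s) be the probability of absorption at B starting from transient state s. Then h(B) = 1 and h(C) = 0. By first-step analysis:
h(D) = 0.26·0 + 0.14·1 + 0.32·h(D) + 0.28·h(A)
h(A) = 0.22·0 + 0.18·1 + 0.28·h(D) + 0.32·h(A)
Solving: h(D) = 0.3792, h(A) = 0.4208.
Starting from D, the probability is 0.3792.

0.3792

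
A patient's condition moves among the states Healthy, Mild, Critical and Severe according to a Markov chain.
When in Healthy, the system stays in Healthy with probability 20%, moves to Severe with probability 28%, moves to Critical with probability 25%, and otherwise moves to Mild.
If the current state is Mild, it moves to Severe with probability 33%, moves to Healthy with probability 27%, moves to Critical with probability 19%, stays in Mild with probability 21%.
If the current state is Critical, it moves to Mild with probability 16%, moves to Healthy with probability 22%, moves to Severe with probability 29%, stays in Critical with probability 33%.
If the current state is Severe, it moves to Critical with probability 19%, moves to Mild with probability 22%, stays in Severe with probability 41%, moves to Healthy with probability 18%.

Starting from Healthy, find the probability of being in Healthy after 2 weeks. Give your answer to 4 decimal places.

0.2183

Propagate the distribution vector 2 weeks from Healthy.
After 0 weeks: (1.0000, 0.0000, 0.0000, 0.0000)
After 1 week: (0.2000, 0.2700, 0.2500, 0.2800)
After 2 weeks: (0.2183, 0.2123, 0.2370, 0.3324)
P(in Healthy after 2 weeks) = 0.2183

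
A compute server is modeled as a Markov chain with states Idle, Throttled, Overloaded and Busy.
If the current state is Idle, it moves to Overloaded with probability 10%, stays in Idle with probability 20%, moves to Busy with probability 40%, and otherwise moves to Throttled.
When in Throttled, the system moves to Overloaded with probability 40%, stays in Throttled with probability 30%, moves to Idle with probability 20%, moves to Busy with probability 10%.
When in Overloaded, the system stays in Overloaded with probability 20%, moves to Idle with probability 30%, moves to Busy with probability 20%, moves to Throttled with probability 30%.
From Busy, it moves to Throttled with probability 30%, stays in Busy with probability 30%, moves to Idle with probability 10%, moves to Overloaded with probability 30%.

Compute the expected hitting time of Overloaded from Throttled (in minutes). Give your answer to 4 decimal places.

3.0627

Let t(s) be the expected number of minutes to first reach Overloaded from state s, with t(Overloaded) = 0. Conditioning on the first minute:
t(Idle) = 1 + 0.2·t(Idle) + 0.3·t(Throttled) + 0.4·t(Busy)
t(Throttled) = 1 + 0.2·t(Idle) + 0.3·t(Throttled) + 0.1·t(Busy)
t(Busy) = 1 + 0.1·t(Idle) + 0.3·t(Throttled) + 0.3·t(Busy)
Solving: t(Idle) = 4.0590, t(Throttled) = 3.0627, t(Busy) = 3.3210.
Expected minutes from Throttled to Overloaded: 3.0627.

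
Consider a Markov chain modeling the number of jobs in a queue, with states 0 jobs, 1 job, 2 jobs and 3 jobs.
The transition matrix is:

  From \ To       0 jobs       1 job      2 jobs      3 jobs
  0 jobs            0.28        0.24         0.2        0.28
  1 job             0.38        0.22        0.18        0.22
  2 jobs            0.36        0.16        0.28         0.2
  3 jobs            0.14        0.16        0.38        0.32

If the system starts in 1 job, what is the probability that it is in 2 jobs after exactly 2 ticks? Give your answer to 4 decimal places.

0.2496

Propagate the distribution vector 2 ticks from 1 job.
After 0 ticks: (0.0000, 1.0000, 0.0000, 0.0000)
After 1 tick: (0.3800, 0.2200, 0.1800, 0.2200)
After 2 ticks: (0.2856, 0.2036, 0.2496, 0.2612)
P(in 2 jobs after 2 ticks) = 0.2496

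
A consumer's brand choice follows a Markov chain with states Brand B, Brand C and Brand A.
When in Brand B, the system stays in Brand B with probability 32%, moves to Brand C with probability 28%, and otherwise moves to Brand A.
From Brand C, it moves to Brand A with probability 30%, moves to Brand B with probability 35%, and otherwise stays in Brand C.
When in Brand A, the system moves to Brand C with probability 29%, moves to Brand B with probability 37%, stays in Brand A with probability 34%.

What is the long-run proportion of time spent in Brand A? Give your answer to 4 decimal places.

Let the stationary distribution be π with π = πP and π_1 + π_2 + π_3 = 1.
π_1 = 0.32·π_1 + 0.35·π_2 + 0.37·π_3
π_2 = 0.28·π_1 + 0.35·π_2 + 0.29·π_3
Solving with the normalization constraint gives π = (0.3466, 0.3048, 0.3486).
So the stationary probability of Brand A is 0.3486.

0.3486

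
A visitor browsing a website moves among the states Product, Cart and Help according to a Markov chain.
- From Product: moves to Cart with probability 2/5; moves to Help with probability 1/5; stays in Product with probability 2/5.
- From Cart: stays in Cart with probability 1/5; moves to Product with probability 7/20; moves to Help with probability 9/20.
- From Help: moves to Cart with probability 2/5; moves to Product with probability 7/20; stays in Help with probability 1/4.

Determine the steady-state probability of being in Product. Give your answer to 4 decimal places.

Let the stationary distribution be π with π = πP and π_1 + π_2 + π_3 = 1.
π_1 = 0.4·π_1 + 0.35·π_2 + 0.35·π_3
π_2 = 0.4·π_1 + 0.2·π_2 + 0.4·π_3
Solving with the normalization constraint gives π = (0.3684, 0.3333, 0.2982).
So the stationary probability of Product is 0.3684.

0.3684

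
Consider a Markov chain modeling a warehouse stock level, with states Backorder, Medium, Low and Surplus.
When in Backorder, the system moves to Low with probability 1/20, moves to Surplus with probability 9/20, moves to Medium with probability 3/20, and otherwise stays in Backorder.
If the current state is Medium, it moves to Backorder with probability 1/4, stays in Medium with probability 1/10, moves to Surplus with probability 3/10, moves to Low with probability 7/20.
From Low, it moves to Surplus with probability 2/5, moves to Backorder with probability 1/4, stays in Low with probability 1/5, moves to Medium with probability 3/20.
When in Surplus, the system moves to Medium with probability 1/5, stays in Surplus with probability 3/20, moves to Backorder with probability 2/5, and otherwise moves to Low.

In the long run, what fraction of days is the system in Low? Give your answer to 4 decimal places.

0.1901

Let the stationary distribution be π with π = πP and π_1 + π_2 + π_3 + π_4 = 1.
π_1 = 0.35·π_1 + 0.25·π_2 + 0.25·π_3 + 0.4·π_4
π_2 = 0.15·π_1 + 0.1·π_2 + 0.15·π_3 + 0.2·π_4
π_3 = 0.05·π_1 + 0.35·π_2 + 0.2·π_3 + 0.25·π_4
Solving with the normalization constraint gives π = (0.3312, 0.1581, 0.1901, 0.3206).
So the stationary probability of Low is 0.1901.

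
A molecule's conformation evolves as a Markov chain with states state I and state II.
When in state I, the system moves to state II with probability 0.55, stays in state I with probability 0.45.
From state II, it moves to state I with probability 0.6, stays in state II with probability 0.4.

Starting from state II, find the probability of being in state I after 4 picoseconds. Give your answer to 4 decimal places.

Propagate the distribution vector 4 picoseconds from state II.
After 0 picoseconds: (0.0000, 1.0000)
After 1 picosecond: (0.6000, 0.4000)
After 2 picoseconds: (0.5100, 0.4900)
After 3 picoseconds: (0.5235, 0.4765)
After 4 picoseconds: (0.5215, 0.4785)
P(in state I after 4 picoseconds) = 0.5215

0.5215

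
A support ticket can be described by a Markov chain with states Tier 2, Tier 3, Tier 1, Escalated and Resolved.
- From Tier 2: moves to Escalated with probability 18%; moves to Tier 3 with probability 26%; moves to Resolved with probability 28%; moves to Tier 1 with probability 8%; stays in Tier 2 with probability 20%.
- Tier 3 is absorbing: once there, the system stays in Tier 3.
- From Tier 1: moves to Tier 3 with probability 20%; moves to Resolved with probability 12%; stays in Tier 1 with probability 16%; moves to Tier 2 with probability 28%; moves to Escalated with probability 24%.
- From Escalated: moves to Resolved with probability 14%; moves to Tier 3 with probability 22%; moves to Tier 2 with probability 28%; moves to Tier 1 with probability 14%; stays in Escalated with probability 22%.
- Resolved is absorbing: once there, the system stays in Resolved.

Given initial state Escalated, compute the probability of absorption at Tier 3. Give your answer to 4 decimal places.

0.5673

Let h(s) be the probability of absorption at Tier 3 starting from transient state s. Then h(Tier 3) = 1 and h(Resolved) = 0. By first-step analysis:
h(Tier 2) = 0.2·h(Tier 2) + 0.26·1 + 0.08·h(Tier 1) + 0.18·h(Escalated) + 0.28·0
h(Tier 1) = 0.28·h(Tier 2) + 0.2·1 + 0.16·h(Tier 1) + 0.24·h(Escalated) + 0.12·0
h(Escalated) = 0.28·h(Tier 2) + 0.22·1 + 0.14·h(Tier 1) + 0.22·h(Escalated) + 0.14·0
Solving: h(Tier 2) = 0.5097, h(Tier 1) = 0.5701, h(Escalated) = 0.5673.
Starting from Escalated, the probability is 0.5673.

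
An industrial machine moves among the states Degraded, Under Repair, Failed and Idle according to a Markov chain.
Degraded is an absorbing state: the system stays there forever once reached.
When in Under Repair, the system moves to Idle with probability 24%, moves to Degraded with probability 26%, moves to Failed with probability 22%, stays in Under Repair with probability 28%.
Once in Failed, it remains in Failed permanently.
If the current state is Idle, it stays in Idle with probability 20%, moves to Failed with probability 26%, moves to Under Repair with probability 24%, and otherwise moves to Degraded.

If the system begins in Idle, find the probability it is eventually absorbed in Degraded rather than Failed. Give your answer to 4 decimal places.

0.5370

Let h(s) be the probability of absorption at Degraded starting from transient state s. Then h(Degraded) = 1 and h(Failed) = 0. By first-step analysis:
h(Under Repair) = 0.26·1 + 0.28·h(Under Repair) + 0.22·0 + 0.24·h(Idle)
h(Idle) = 0.3·1 + 0.24·h(Under Repair) + 0.26·0 + 0.2·h(Idle)
Solving: h(Under Repair) = 0.5401, h(Idle) = 0.5370.
Starting from Idle, the probability is 0.5370.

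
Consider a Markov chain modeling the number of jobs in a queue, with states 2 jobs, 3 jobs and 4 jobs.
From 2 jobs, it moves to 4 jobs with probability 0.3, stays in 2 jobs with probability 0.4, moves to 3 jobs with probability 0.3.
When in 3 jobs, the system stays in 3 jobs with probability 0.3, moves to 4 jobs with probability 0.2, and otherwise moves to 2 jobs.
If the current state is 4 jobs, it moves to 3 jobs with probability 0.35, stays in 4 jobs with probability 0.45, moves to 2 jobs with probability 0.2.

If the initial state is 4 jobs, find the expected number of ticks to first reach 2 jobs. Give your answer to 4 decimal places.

3.3333

Let t(s) be the expected number of ticks to first reach 2 jobs from state s, with t(2 jobs) = 0. Conditioning on the first tick:
t(3 jobs) = 1 + 0.3·t(3 jobs) + 0.2·t(4 jobs)
t(4 jobs) = 1 + 0.35·t(3 jobs) + 0.45·t(4 jobs)
Solving: t(3 jobs) = 2.3810, t(4 jobs) = 3.3333.
Expected ticks from 4 jobs to 2 jobs: 3.3333.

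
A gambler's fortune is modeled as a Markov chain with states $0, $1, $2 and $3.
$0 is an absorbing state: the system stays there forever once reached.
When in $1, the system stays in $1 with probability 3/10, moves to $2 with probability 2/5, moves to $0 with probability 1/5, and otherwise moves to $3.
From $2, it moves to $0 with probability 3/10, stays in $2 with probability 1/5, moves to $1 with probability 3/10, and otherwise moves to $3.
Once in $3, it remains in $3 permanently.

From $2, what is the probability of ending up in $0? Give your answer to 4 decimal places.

0.6136

Let h(s) be the probability of absorption at $0 starting from transient state s. Then h($0) = 1 and h($3) = 0. By first-step analysis:
h($1) = 0.2·1 + 0.3·h($1) + 0.4·h($2) + 0.1·0
h($2) = 0.3·1 + 0.3·h($1) + 0.2·h($2) + 0.2·0
Solving: h($1) = 0.6364, h($2) = 0.6136.
Starting from $2, the probability is 0.6136.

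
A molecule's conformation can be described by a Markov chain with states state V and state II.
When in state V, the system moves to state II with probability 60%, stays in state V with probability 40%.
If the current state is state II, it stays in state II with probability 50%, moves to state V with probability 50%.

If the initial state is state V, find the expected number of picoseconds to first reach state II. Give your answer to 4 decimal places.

Let t(s) be the expected number of picoseconds to first reach state II from state s, with t(state II) = 0. Conditioning on the first picosecond:
t(state V) = 1 + 0.4·t(state V)
Solving: t(state V) = 1.6667.
Expected picoseconds from state V to state II: 1.6667.

1.6667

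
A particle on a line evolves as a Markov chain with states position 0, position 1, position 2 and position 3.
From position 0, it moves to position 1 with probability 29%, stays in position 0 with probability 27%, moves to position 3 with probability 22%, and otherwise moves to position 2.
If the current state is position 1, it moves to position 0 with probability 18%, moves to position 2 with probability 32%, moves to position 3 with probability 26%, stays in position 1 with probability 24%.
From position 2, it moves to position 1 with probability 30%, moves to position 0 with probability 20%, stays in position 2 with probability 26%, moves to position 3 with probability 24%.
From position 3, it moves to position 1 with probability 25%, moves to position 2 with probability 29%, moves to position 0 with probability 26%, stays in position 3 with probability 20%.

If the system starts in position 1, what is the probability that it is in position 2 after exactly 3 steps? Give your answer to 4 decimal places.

0.2742

Propagate the distribution vector 3 steps from position 1.
After 0 steps: (0.0000, 1.0000, 0.0000, 0.0000)
After 1 step: (0.1800, 0.2400, 0.3200, 0.2600)
After 2 steps: (0.2234, 0.2708, 0.2750, 0.2308)
After 3 steps: (0.2241, 0.2700, 0.2742, 0.2317)
P(in position 2 after 3 steps) = 0.2742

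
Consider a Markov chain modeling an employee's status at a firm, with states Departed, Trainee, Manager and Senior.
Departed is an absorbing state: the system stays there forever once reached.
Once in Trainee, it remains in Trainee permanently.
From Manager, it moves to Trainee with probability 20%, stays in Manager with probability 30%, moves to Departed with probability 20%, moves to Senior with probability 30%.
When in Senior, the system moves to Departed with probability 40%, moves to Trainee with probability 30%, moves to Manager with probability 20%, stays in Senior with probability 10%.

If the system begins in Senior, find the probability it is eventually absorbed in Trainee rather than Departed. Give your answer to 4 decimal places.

Let h(s) be the probability of absorption at Trainee starting from transient state s. Then h(Trainee) = 1 and h(Departed) = 0. By first-step analysis:
h(Manager) = 0.2·0 + 0.2·1 + 0.3·h(Manager) + 0.3·h(Senior)
h(Senior) = 0.4·0 + 0.3·1 + 0.2·h(Manager) + 0.1·h(Senior)
Solving: h(Manager) = 0.4737, h(Senior) = 0.4386.
Starting from Senior, the probability is 0.4386.

0.4386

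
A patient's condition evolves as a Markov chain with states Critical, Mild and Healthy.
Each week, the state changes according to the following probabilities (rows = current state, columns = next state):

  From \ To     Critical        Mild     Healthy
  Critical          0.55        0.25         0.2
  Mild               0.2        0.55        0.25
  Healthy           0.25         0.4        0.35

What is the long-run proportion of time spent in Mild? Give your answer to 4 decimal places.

0.4128

Let the stationary distribution be π with π = πP and π_1 + π_2 + π_3 = 1.
π_1 = 0.55·π_1 + 0.2·π_2 + 0.25·π_3
π_2 = 0.25·π_1 + 0.55·π_2 + 0.4·π_3
Solving with the normalization constraint gives π = (0.3277, 0.4128, 0.2596).
So the stationary probability of Mild is 0.4128.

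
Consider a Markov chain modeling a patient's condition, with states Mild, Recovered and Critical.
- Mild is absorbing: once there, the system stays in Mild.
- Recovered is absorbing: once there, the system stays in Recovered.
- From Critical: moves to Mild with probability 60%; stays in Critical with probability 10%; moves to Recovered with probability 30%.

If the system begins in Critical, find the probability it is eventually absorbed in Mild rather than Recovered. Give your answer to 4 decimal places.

0.6667

Let h(s) be the probability of absorption at Mild starting from transient state s. Then h(Mild) = 1 and h(Recovered) = 0. By first-step analysis:
h(Critical) = 0.6·1 + 0.3·0 + 0.1·h(Critical)
Solving: h(Critical) = 0.6667.
Starting from Critical, the probability is 0.6667.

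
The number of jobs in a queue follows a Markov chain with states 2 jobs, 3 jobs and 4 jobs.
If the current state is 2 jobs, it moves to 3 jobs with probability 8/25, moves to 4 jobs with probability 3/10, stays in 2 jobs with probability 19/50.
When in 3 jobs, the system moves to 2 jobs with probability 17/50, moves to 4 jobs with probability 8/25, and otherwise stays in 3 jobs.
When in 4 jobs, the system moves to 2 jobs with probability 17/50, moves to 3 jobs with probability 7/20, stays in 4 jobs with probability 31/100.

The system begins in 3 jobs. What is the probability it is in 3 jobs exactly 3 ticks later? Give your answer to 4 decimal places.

0.3360

Propagate the distribution vector 3 ticks from 3 jobs.
After 0 ticks: (0.0000, 1.0000, 0.0000)
After 1 tick: (0.3400, 0.3400, 0.3200)
After 2 ticks: (0.3536, 0.3364, 0.3100)
After 3 ticks: (0.3541, 0.3360, 0.3098)
P(in 3 jobs after 3 ticks) = 0.3360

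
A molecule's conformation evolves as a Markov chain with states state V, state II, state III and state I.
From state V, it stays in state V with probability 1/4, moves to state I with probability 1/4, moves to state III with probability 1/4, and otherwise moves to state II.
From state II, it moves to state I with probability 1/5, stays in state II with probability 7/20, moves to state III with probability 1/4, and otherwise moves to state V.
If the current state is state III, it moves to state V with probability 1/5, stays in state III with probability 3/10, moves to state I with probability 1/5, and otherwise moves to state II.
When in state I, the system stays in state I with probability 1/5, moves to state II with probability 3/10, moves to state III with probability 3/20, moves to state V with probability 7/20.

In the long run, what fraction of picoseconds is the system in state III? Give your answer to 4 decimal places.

0.2408

Let the stationary distribution be π with π = πP and π_1 + π_2 + π_3 + π_4 = 1.
π_1 = 0.25·π_1 + 0.2·π_2 + 0.2·π_3 + 0.35·π_4
π_2 = 0.25·π_1 + 0.35·π_2 + 0.3·π_3 + 0.3·π_4
π_3 = 0.25·π_1 + 0.25·π_2 + 0.3·π_3 + 0.15·π_4
Solving with the normalization constraint gives π = (0.2440, 0.3029, 0.2408, 0.2122).
So the stationary probability of state III is 0.2408.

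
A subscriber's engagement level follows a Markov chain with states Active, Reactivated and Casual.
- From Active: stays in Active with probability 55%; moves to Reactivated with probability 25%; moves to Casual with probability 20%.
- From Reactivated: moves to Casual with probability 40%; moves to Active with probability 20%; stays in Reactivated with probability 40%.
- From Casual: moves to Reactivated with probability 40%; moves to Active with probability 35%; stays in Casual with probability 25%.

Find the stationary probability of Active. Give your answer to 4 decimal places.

0.3730

Let the stationary distribution be π with π = πP and π_1 + π_2 + π_3 = 1.
π_1 = 0.55·π_1 + 0.2·π_2 + 0.35·π_3
π_2 = 0.25·π_1 + 0.4·π_2 + 0.4·π_3
Solving with the normalization constraint gives π = (0.3730, 0.3441, 0.2830).
So the stationary probability of Active is 0.3730.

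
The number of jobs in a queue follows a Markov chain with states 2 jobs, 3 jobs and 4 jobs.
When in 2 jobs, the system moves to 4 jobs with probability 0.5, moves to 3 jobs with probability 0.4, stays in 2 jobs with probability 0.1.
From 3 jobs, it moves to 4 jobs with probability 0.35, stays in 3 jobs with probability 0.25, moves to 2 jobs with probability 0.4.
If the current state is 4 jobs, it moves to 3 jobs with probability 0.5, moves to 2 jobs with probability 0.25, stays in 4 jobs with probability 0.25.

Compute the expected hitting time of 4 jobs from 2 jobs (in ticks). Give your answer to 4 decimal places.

2.2330

Let t(s) be the expected number of ticks to first reach 4 jobs from state s, with t(4 jobs) = 0. Conditioning on the first tick:
t(2 jobs) = 1 + 0.1·t(2 jobs) + 0.4·t(3 jobs)
t(3 jobs) = 1 + 0.4·t(2 jobs) + 0.25·t(3 jobs)
Solving: t(2 jobs) = 2.2330, t(3 jobs) = 2.5243.
Expected ticks from 2 jobs to 4 jobs: 2.2330.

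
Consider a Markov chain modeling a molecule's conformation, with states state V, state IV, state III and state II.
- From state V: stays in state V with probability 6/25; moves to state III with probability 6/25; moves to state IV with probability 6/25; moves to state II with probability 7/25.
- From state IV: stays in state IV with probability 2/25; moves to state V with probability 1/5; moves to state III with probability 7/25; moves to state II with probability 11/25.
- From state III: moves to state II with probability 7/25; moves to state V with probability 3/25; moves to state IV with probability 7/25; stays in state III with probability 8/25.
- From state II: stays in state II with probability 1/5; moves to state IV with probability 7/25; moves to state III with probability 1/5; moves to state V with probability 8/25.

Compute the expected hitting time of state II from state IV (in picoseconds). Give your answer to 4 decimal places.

2.7396

Let t(s) be the expected number of picoseconds to first reach state II from state s, with t(state II) = 0. Conditioning on the first picosecond:
t(state V) = 1 + 0.24·t(state V) + 0.24·t(state IV) + 0.24·t(state III)
t(state IV) = 1 + 0.2·t(state V) + 0.08·t(state IV) + 0.28·t(state III)
t(state III) = 1 + 0.12·t(state V) + 0.28·t(state IV) + 0.32·t(state III)
Solving: t(state V) = 3.1787, t(state IV) = 2.7396, t(state III) = 3.1596.
Expected picoseconds from state IV to state II: 2.7396.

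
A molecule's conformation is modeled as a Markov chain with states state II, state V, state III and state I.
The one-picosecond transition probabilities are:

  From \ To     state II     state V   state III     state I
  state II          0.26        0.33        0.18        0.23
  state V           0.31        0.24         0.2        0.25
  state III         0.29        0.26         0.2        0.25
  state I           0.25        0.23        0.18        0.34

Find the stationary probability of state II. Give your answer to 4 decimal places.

0.2763

Let the stationary distribution be π with π = πP and π_1 + π_2 + π_3 + π_4 = 1.
π_1 = 0.26·π_1 + 0.31·π_2 + 0.29·π_3 + 0.25·π_4
π_2 = 0.33·π_1 + 0.24·π_2 + 0.26·π_3 + 0.23·π_4
π_3 = 0.18·π_1 + 0.2·π_2 + 0.2·π_3 + 0.18·π_4
Solving with the normalization constraint gives π = (0.2763, 0.2660, 0.1891, 0.2687).
So the stationary probability of state II is 0.2763.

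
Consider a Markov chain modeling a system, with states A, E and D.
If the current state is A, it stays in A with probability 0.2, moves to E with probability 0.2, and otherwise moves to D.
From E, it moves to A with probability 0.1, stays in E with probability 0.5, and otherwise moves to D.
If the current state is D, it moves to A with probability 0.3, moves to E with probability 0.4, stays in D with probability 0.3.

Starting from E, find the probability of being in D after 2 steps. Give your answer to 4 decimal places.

Sum over the intermediate state after 1 step:
P = P(E→A)·P(A→D) + P(E→E)·P(E→D) + P(E→D)·P(D→D)
  = 0.1×0.6 + 0.5×0.4 + 0.4×0.3
  = 0.0600 + 0.2000 + 0.1200 = 0.3800

0.3800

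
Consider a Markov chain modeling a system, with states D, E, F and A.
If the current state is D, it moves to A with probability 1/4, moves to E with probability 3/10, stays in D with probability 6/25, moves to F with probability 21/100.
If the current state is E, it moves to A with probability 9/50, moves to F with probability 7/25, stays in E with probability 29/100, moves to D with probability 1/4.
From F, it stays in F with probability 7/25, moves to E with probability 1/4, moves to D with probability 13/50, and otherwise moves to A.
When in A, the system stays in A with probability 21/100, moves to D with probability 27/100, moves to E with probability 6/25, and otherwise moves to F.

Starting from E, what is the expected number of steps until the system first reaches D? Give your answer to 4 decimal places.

Let t(s) be the expected number of steps to first reach D from state s, with t(D) = 0. Conditioning on the first step:
t(E) = 1 + 0.29·t(E) + 0.28·t(F) + 0.18·t(A)
t(F) = 1 + 0.25·t(E) + 0.28·t(F) + 0.21·t(A)
t(A) = 1 + 0.24·t(E) + 0.28·t(F) + 0.21·t(A)
Solving: t(E) = 3.8958, t(F) = 3.8545, t(A) = 3.8155.
Expected steps from E to D: 3.8958.

3.8958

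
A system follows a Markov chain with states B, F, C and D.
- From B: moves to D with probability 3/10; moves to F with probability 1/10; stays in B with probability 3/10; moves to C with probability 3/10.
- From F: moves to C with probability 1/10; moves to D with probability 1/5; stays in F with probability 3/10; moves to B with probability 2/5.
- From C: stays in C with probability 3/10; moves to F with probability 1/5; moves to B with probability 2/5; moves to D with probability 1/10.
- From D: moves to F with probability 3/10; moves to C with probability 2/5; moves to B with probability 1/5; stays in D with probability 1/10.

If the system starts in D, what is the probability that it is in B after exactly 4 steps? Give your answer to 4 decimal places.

Propagate the distribution vector 4 steps from D.
After 0 steps: (0.0000, 0.0000, 0.0000, 1.0000)
After 1 step: (0.2000, 0.3000, 0.4000, 0.1000)
After 2 steps: (0.3600, 0.2200, 0.2500, 0.1700)
After 3 steps: (0.3300, 0.2030, 0.2730, 0.1940)
After 4 steps: (0.3282, 0.2067, 0.2788, 0.1863)
P(in B after 4 steps) = 0.3282

0.3282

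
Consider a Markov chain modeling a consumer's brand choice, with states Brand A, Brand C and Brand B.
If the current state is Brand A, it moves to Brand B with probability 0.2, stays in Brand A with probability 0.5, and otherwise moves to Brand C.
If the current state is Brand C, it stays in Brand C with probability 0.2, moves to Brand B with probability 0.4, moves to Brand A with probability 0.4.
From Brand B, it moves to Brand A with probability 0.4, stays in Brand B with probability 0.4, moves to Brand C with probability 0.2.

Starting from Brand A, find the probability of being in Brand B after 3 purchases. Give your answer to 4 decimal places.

Propagate the distribution vector 3 purchases from Brand A.
After 0 purchases: (1.0000, 0.0000, 0.0000)
After 1 purchase: (0.5000, 0.3000, 0.2000)
After 2 purchases: (0.4500, 0.2500, 0.3000)
After 3 purchases: (0.4450, 0.2450, 0.3100)
P(in Brand B after 3 purchases) = 0.3100

0.3100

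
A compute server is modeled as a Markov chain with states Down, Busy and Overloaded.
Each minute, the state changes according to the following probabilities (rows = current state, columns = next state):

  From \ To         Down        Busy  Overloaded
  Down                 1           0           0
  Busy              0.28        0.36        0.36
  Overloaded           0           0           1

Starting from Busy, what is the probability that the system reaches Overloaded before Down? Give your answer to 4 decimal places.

0.5625

Let h(s) be the probability of absorption at Overloaded starting from transient state s. Then h(Overloaded) = 1 and h(Down) = 0. By first-step analysis:
h(Busy) = 0.28·0 + 0.36·h(Busy) + 0.36·1
Solving: h(Busy) = 0.5625.
Starting from Busy, the probability is 0.5625.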